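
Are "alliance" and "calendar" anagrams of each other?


Word 1: "alliance" → sorted: aaceilln
Word 2: "calendar" → sorted: aacdelnr
Same letters? aaceilln != aacdelnr
Anagram = No


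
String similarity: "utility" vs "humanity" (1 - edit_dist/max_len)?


Word 1: "utility" (length 7)
Word 2: "humanity" (length 8)
One optimal edit sequence:
  1. insert 'h'  (+1)
  2. keep 'u'
  3. substitute 't' -> 'm'  (+1)
  4. substitute 'i' -> 'a'  (+1)
  5. substitute 'l' -> 'n'  (+1)
  6. keep 'i'
  7. keep 't'
  8. keep 'y'
Edit distance = 4
Max length = max(7, 8) = 8
Similarity = 1 - 4/8
= 0.5000


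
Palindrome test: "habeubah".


Word: "habeubah"
Reversed: "habuebah"
Forward == Backward? habeubah != habuebah
Palindrome = No


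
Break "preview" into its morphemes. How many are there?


Word: "preview"
Morphemes: pre- | view
Each morpheme carries meaning
= 2 morphemes


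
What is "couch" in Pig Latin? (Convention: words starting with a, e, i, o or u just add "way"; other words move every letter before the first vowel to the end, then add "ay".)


Word: "couch"
Starts with consonant(s) → move to end, add 'ay'
Consonant cluster: "c"
Pig Latin = "ouchcay"


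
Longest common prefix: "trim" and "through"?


Word 1: "trim"
Word 2: "through"
Comparing from start:
  Pos 0: 't' == 't'
  Pos 1: 'r' != 'h' (stop)
LCP = "t" (length 1)


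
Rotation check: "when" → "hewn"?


Word: "when", Candidate: "hewn"
Method: check if candidate is substring of word+word
"whenwhen" contains "hewn"? No
Is rotation = No


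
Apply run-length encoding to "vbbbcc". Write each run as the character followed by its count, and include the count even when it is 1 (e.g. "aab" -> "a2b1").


String: "vbbbcc"
Scanning for consecutive runs:
  'v' x 1
  'b' x 3
  'c' x 2
RLE = "v1b3c2"


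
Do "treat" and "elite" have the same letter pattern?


Pattern of "treat": [0, 1, 2, 3, 0]
Pattern of "elite": [0, 1, 2, 3, 0]
Patterns match
Same pattern = Yes


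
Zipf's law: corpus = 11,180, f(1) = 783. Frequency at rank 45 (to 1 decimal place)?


Zipf's law: f(r) = f(1) / r
f(1) = 783
f(45) = 783 / 45
= 17.4 occurrences


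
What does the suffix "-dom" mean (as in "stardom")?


Suffix: -dom
Example: stardom (star + -dom)
Meaning = state / realm


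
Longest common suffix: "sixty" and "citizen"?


Word 1: "sixty"
Word 2: "citizen"
Comparing from end:
  Pos -1: 'y' != 'n' (stop)
LCS = "" (length 0)


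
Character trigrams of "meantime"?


Word: "meantime" (length 8)
Number of trigrams = 8 - 3 + 1 = 6
  Position 0: "mea"
  Position 1: "ean"
  Position 2: "ant"
  Position 3: "nti"
  Position 4: "tim"
  Position 5: "ime"
Trigrams = "mea", "ean", "ant", "nti", "tim", "ime"


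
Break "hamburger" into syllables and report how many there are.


Word: "hamburger"
Syllable breakdown: ham · bur · ger
Counting: 3 parts
= 3 syllables


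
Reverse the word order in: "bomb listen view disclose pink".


Original: "bomb listen view disclose pink"
Words (1..n): bomb | listen | view | disclose | pink
Reversed (n..1): pink | disclose | view | listen | bomb
Result = "pink disclose view listen bomb"


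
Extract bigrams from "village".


Word: "village" (length 7)
Number of bigrams = 7 - 2 + 1 = 6
  Position 0: "vi"
  Position 1: "il"
  Position 2: "ll"
  Position 3: "la"
  Position 4: "ag"
  Position 5: "ge"
Bigrams = "vi", "il", "ll", "la", "ag", "ge"


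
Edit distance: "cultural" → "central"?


Word 1: "cultural" (length 8)
Word 2: "central" (length 7)
One optimal edit sequence (insert/delete/substitute each cost 1):
  1. keep 'c'
  2. substitute 'u' -> 'e'  (+1)
  3. substitute 'l' -> 'n'  (+1)
  4. keep 't'
  5. delete 'u'  (+1)
  6. keep 'r'
  7. keep 'a'
  8. keep 'l'
Total edit operations: 3
Edit distance = 3


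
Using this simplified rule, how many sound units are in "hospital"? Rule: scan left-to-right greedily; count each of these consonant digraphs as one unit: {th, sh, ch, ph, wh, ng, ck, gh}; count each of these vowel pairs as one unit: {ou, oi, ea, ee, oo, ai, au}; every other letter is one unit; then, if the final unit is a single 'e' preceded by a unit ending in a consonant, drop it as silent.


Word: "hospital" (8 letters)
Left-to-right scan:
  1. 'h' (letter)
  2. 'o' (letter)
  3. 's' (letter)
  4. 'p' (letter)
  5. 'i' (letter)
  6. 't' (letter)
  7. 'a' (letter)
  8. 'l' (letter)
Units from scan: 8
Sound units = 8 units


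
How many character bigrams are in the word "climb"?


Word: "climb" (length 5)
Number of 2-grams = length - 2 + 1 = 5 - 2 + 1
= 4


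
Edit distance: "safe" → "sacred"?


Word 1: "safe" (length 4)
Word 2: "sacred" (length 6)
One optimal edit sequence (insert/delete/substitute each cost 1):
  1. keep 's'
  2. keep 'a'
  3. insert 'c'  (+1)
  4. substitute 'f' -> 'r'  (+1)
  5. keep 'e'
  6. insert 'd'  (+1)
Total edit operations: 3
Edit distance = 3


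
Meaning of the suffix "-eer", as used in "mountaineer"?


Suffix: -eer
Example: mountaineer (mountain + -eer)
Meaning = one who is concerned with


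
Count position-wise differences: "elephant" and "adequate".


Comparing character by character (same length = 8):
  Pos 0: 'e' vs 'a' !=
  Pos 1: 'l' vs 'd' !=
  Pos 2: 'e' vs 'e' =
  Pos 3: 'p' vs 'q' !=
  Pos 4: 'h' vs 'u' !=
  Pos 5: 'a' vs 'a' =
  Pos 6: 'n' vs 't' !=
  Pos 7: 't' vs 'e' !=
Hamming distance = 6


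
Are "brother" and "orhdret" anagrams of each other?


Word 1: "brother" → sorted: behorrt
Word 2: "orhdret" → sorted: dehorrt
Same letters? behorrt != dehorrt
Anagram = No


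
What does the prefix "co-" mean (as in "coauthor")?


Prefix: co-
Example: coauthor = co- + author
Meaning = together


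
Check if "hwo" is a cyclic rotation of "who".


Word: "who", Candidate: "hwo"
Method: check if candidate is substring of word+word
"whowho" contains "hwo"? No
Is rotation = No


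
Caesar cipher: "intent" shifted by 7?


Word: "intent"
Shift: 7
Each letter → (letter + shift) mod 26:
  'i' (8) + 7 = 15 → 'p'
  'n' (13) + 7 = 20 → 'u'
  't' (19) + 7 = 0 → 'a'
  'e' (4) + 7 = 11 → 'l'
  'n' (13) + 7 = 20 → 'u'
  't' (19) + 7 = 0 → 'a'
Result = "pualua"


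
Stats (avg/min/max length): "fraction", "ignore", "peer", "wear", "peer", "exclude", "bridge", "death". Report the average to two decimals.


Lengths: "fraction"=8, "ignore"=6, "peer"=4, "wear"=4, "peer"=4, "exclude"=7, "bridge"=6, "death"=5
Sum = 44, Count = 8
Average = 44/8 = 5.50
= avg=5.50, min=4, max=8


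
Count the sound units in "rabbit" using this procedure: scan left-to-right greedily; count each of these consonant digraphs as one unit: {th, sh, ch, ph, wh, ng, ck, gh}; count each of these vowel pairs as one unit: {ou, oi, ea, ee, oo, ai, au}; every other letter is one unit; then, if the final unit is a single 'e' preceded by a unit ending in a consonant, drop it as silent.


Word: "rabbit" (6 letters)
Left-to-right scan:
  1. 'r' (letter)
  2. 'a' (letter)
  3. 'b' (letter)
  4. 'b' (letter)
  5. 'i' (letter)
  6. 't' (letter)
Units from scan: 6
Sound units = 6 units


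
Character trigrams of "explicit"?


Word: "explicit" (length 8)
Number of trigrams = 8 - 3 + 1 = 6
  Position 0: "exp"
  Position 1: "xpl"
  Position 2: "pli"
  Position 3: "lic"
  Position 4: "ici"
  Position 5: "cit"
Trigrams = "exp", "xpl", "pli", "lic", "ici", "cit"


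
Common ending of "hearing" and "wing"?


Word 1: "hearing"
Word 2: "wing"
Comparing from end:
  Pos -1: 'g' == 'g'
  Pos -2: 'n' == 'n'
  Pos -3: 'i' == 'i'
  Pos -4: 'r' != 'w' (stop)
LCS = "ing" (length 3)


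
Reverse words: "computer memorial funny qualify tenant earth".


Original: "computer memorial funny qualify tenant earth"
Words (1..n): computer | memorial | funny | qualify | tenant | earth
Reversed (n..1): earth | tenant | qualify | funny | memorial | computer
Result = "earth tenant qualify funny memorial computer"


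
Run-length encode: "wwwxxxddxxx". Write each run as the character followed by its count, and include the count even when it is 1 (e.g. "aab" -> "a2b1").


String: "wwwxxxddxxx"
Scanning for consecutive runs:
  'w' x 3
  'x' x 3
  'd' x 2
  'x' x 3
RLE = "w3x3d2x3"


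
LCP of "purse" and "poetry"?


Word 1: "purse"
Word 2: "poetry"
Comparing from start:
  Pos 0: 'p' == 'p'
  Pos 1: 'u' != 'o' (stop)
LCP = "p" (length 1)


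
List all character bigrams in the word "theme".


Word: "theme" (length 5)
Number of bigrams = 5 - 2 + 1 = 4
  Position 0: "th"
  Position 1: "he"
  Position 2: "em"
  Position 3: "me"
Bigrams = "th", "he", "em", "me"


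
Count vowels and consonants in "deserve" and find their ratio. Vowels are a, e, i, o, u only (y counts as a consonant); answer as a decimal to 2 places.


Word: "deserve"
Vowels (a,e,i,o,u): 3
Consonants: 4
Ratio = 3/4
= 0.75


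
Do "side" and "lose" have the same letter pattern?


Pattern of "side": [0, 1, 2, 3]
Pattern of "lose": [0, 1, 2, 3]
Patterns match
Same pattern = Yes


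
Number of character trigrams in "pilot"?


Word: "pilot" (length 5)
Number of 3-grams = length - 3 + 1 = 5 - 3 + 1
= 3


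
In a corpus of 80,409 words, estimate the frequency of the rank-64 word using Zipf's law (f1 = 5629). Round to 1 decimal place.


Zipf's law: f(r) = f(1) / r
f(1) = 5629
f(64) = 5629 / 64
= 88.0 occurrences


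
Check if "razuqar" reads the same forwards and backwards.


Word: "razuqar"
Reversed: "raquzar"
Forward == Backward? razuqar != raquzar
Palindrome = No


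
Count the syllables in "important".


Word: "important"
Syllable breakdown: im | por | tant
Counting: 3 parts
= 3 syllables


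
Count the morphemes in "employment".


Word: "employment"
Morphemes: employ | -ment
Each morpheme carries meaning
= 2 morphemes


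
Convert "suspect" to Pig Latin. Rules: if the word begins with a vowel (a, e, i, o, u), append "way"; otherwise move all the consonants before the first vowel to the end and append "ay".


Word: "suspect"
Starts with consonant(s) → move to end, add 'ay'
Consonant cluster: "s"
Pig Latin = "uspectsay"


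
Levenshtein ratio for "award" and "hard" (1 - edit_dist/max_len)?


Word 1: "award" (length 5)
Word 2: "hard" (length 4)
One optimal edit sequence:
  1. delete 'a'  (+1)
  2. substitute 'w' -> 'h'  (+1)
  3. keep 'a'
  4. keep 'r'
  5. keep 'd'
Edit distance = 2
Max length = max(5, 4) = 5
Similarity = 1 - 2/5
= 0.6000


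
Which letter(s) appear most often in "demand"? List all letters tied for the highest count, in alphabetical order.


Word: "demand"
Letter counts:
  'a': 1
  'd': 2
  'e': 1
  'm': 1
  'n': 1
Maximum count = 2
Most frequent = 'd' (2 times each)


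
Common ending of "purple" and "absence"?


Word 1: "purple"
Word 2: "absence"
Comparing from end:
  Pos -1: 'e' == 'e'
  Pos -2: 'l' != 'c' (stop)
LCS = "e" (length 1)


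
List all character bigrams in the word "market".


Word: "market" (length 6)
Number of bigrams = 6 - 2 + 1 = 5
  Position 0: "ma"
  Position 1: "ar"
  Position 2: "rk"
  Position 3: "ke"
  Position 4: "et"
Bigrams = "ma", "ar", "rk", "ke", "et"


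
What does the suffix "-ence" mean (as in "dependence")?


Suffix: -ence
As in: dependence -> depend + -ence
Meaning = state of


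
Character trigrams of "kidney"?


Word: "kidney" (length 6)
Number of trigrams = 6 - 3 + 1 = 4
  Position 0: "kid"
  Position 1: "idn"
  Position 2: "dne"
  Position 3: "ney"
Trigrams = "kid", "idn", "dne", "ney"


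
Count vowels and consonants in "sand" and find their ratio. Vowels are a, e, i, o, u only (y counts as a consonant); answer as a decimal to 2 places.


Word: "sand"
Vowels (a,e,i,o,u): 1
Consonants: 3
Ratio = 1/3
= 0.33


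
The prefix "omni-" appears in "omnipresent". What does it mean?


Prefix: omni-
Example: omnipresent (omni- + present)
Meaning = all


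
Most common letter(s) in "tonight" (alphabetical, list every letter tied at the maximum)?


Word: "tonight"
Letter counts:
  'g': 1
  'h': 1
  'i': 1
  'n': 1
  'o': 1
  't': 2
Maximum count = 2
Most frequent = 't' (2 times each)


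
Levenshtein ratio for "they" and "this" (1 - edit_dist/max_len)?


Word 1: "they" (length 4)
Word 2: "this" (length 4)
One optimal edit sequence:
  1. keep 't'
  2. keep 'h'
  3. substitute 'e' -> 'i'  (+1)
  4. substitute 'y' -> 's'  (+1)
Edit distance = 2
Max length = max(4, 4) = 4
Similarity = 1 - 2/4
= 0.5000


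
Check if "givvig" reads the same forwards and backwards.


Word: "givvig"
Reversed: "givvig"
Forward == Backward? givvig == givvig
Palindrome = Yes


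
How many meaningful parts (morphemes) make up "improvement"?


Word: "improvement"
Morphemes: improve / -ment
Each morpheme carries meaning
= 2 morphemes


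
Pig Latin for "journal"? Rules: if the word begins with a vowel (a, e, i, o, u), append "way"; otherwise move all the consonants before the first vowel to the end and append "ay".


Word: "journal"
Starts with consonant(s) → move to end, add 'ay'
Consonant cluster: "j"
Pig Latin = "ournaljay"


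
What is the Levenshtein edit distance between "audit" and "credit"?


Word 1: "audit" (length 5)
Word 2: "credit" (length 6)
One optimal edit sequence (insert/delete/substitute each cost 1):
  1. insert 'c'  (+1)
  2. substitute 'a' -> 'r'  (+1)
  3. substitute 'u' -> 'e'  (+1)
  4. keep 'd'
  5. keep 'i'
  6. keep 't'
Total edit operations: 3
Edit distance = 3


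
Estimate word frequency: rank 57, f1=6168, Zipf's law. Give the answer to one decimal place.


Zipf's law: f(r) = f(1) / r
f(1) = 6168
f(57) = 6168 / 57
= 108.2 occurrences


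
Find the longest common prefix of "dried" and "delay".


Word 1: "dried"
Word 2: "delay"
Comparing from start:
  Pos 0: 'd' == 'd'
  Pos 1: 'r' != 'e' (stop)
LCP = "d" (length 1)


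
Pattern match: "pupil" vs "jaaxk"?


Pattern of "pupil": [0, 1, 0, 2, 3]
Pattern of "jaaxk": [0, 1, 1, 2, 3]
Patterns do not match
Same pattern = No


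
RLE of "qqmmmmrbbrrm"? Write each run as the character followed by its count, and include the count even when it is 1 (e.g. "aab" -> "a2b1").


String: "qqmmmmrbbrrm"
Scanning for consecutive runs:
  'q' x 2
  'm' x 4
  'r' x 1
  'b' x 2
  'r' x 2
  'm' x 1
RLE = "q2m4r1b2r2m1"


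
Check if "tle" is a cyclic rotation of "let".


Word: "let", Candidate: "tle"
Method: check if candidate is substring of word+word
"letlet" contains "tle"? Yes
Is rotation = Yes


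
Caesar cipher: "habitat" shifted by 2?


Word: "habitat"
Shift: 2
Each letter → (letter + shift) mod 26:
  'h' (7) + 2 = 9 → 'j'
  'a' (0) + 2 = 2 → 'c'
  'b' (1) + 2 = 3 → 'd'
  'i' (8) + 2 = 10 → 'k'
  't' (19) + 2 = 21 → 'v'
  'a' (0) + 2 = 2 → 'c'
  't' (19) + 2 = 21 → 'v'
Result = "jcdkvcv"


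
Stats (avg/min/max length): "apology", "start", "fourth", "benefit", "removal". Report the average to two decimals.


Lengths: "apology"=7, "start"=5, "fourth"=6, "benefit"=7, "removal"=7
Sum = 32, Count = 5
Average = 32/5 = 6.40
= avg=6.40, min=5, max=7


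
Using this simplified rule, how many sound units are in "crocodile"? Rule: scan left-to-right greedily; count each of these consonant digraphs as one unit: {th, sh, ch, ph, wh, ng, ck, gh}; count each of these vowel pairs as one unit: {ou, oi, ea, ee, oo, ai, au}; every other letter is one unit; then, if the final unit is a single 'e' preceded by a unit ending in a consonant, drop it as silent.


Word: "crocodile" (9 letters)
Left-to-right scan:
  1. 'c' (letter)
  2. 'r' (letter)
  3. 'o' (letter)
  4. 'c' (letter)
  5. 'o' (letter)
  6. 'd' (letter)
  7. 'i' (letter)
  8. 'l' (letter)
  9. 'e' (letter)
Units from scan: 9
Final unit is 'e' after a consonant -> drop as silent (-1)
Sound units = 8 units


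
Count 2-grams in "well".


Word: "well" (length 4)
Number of 2-grams = length - 2 + 1 = 4 - 2 + 1
= 3


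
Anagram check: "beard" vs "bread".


Word 1: "beard" → sorted: abder
Word 2: "bread" → sorted: abder
Same letters? abder == abder
Anagram = Yes


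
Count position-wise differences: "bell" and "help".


Comparing character by character (same length = 4):
  Pos 0: 'b' vs 'h' !=
  Pos 1: 'e' vs 'e' =
  Pos 2: 'l' vs 'l' =
  Pos 3: 'l' vs 'p' !=
Hamming distance = 2


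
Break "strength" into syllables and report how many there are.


Word: "strength"
Syllable breakdown: strength
Counting: 1 part
= 1 syllable


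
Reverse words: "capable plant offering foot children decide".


Original: "capable plant offering foot children decide"
Words (1..n): capable | plant | offering | foot | children | decide
Reversed (n..1): decide | children | foot | offering | plant | capable
Result = "decide children foot offering plant capable"


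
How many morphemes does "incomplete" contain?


Word: "incomplete"
Morphemes: in- + complete
Each morpheme carries meaning
= 2 morphemes


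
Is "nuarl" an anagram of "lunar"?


Word 1: "lunar" → sorted: alnru
Word 2: "nuarl" → sorted: alnru
Same letters? alnru == alnru
Anagram = Yes


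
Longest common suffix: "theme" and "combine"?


Word 1: "theme"
Word 2: "combine"
Comparing from end:
  Pos -1: 'e' == 'e'
  Pos -2: 'm' != 'n' (stop)
LCS = "e" (length 1)


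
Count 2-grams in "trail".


Word: "trail" (length 5)
Number of 2-grams = length - 2 + 1 = 5 - 2 + 1
= 4


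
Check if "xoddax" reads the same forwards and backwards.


Word: "xoddax"
Reversed: "xaddox"
Forward == Backward? xoddax != xaddox
Palindrome = No


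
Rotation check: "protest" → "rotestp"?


Word: "protest", Candidate: "rotestp"
Method: check if candidate is substring of word+word
"protestprotest" contains "rotestp"? Yes
Is rotation = Yes


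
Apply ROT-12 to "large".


Word: "large"
Shift: 12
Each letter → (letter + shift) mod 26:
  'l' (11) + 12 = 23 → 'x'
  'a' (0) + 12 = 12 → 'm'
  'r' (17) + 12 = 3 → 'd'
  'g' (6) + 12 = 18 → 's'
  'e' (4) + 12 = 16 → 'q'
Result = "xmdsq"


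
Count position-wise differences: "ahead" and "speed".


Comparing character by character (same length = 5):
  Pos 0: 'a' vs 's' !=
  Pos 1: 'h' vs 'p' !=
  Pos 2: 'e' vs 'e' =
  Pos 3: 'a' vs 'e' !=
  Pos 4: 'd' vs 'd' =
Hamming distance = 3


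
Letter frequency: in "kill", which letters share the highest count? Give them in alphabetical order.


Word: "kill"
Letter counts:
  'i': 1
  'k': 1
  'l': 2
Maximum count = 2
Most frequent = 'l' (2 times each)


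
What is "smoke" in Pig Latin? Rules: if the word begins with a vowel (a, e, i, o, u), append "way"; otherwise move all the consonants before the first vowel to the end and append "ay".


Word: "smoke"
Starts with consonant(s) → move to end, add 'ay'
Consonant cluster: "sm"
Pig Latin = "okesmay"


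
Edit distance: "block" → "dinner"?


Word 1: "block" (length 5)
Word 2: "dinner" (length 6)
One optimal edit sequence (insert/delete/substitute each cost 1):
  1. insert 'd'  (+1)
  2. substitute 'b' -> 'i'  (+1)
  3. substitute 'l' -> 'n'  (+1)
  4. substitute 'o' -> 'n'  (+1)
  5. substitute 'c' -> 'e'  (+1)
  6. substitute 'k' -> 'r'  (+1)
Total edit operations: 6
Edit distance = 6


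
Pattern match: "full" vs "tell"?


Pattern of "full": [0, 1, 2, 2]
Pattern of "tell": [0, 1, 2, 2]
Patterns match
Same pattern = Yes


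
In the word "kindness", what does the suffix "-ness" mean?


Suffix: -ness
Example: kindness (kind + -ness)
Meaning = state of being


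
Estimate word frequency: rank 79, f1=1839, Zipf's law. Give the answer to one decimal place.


Zipf's law: f(r) = f(1) / r
f(1) = 1839
f(79) = 1839 / 79
= 23.3 occurrences


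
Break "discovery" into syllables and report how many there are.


Word: "discovery"
Syllable breakdown: dis-cov-er-y
Counting: 4 parts
= 4 syllables


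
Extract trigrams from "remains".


Word: "remains" (length 7)
Number of trigrams = 7 - 3 + 1 = 5
  Position 0: "rem"
  Position 1: "ema"
  Position 2: "mai"
  Position 3: "ain"
  Position 4: "ins"
Trigrams = "rem", "ema", "mai", "ain", "ins"


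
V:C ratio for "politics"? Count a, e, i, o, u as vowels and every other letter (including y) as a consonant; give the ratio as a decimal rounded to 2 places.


Word: "politics"
Vowels (a,e,i,o,u): 3
Consonants: 5
Ratio = 3/5
= 0.60


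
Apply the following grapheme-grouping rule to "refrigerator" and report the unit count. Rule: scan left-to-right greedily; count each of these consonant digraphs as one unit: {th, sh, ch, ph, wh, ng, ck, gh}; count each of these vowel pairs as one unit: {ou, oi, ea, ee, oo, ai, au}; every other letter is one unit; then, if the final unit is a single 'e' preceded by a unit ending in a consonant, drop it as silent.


Word: "refrigerator" (12 letters)
Left-to-right scan:
  (1) 'r' (letter)
  (2) 'e' (letter)
  (3) 'f' (letter)
  (4) 'r' (letter)
  (5) 'i' (letter)
  (6) 'g' (letter)
  (7) 'e' (letter)
  (8) 'r' (letter)
  (9) 'a' (letter)
  (10) 't' (letter)
  (11) 'o' (letter)
  (12) 'r' (letter)
Units from scan: 12
Sound units = 12 units


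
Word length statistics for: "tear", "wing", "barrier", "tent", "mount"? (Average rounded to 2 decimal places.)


Lengths: "tear"=4, "wing"=4, "barrier"=7, "tent"=4, "mount"=5
Sum = 24, Count = 5
Average = 24/5 = 4.80
= avg=4.80, min=4, max=7


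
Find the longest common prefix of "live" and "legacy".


Word 1: "live"
Word 2: "legacy"
Comparing from start:
  Pos 0: 'l' == 'l'
  Pos 1: 'i' != 'e' (stop)
LCP = "l" (length 1)


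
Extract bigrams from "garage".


Word: "garage" (length 6)
Number of bigrams = 6 - 2 + 1 = 5
  Position 0: "ga"
  Position 1: "ar"
  Position 2: "ra"
  Position 3: "ag"
  Position 4: "ge"
Bigrams = "ga", "ar", "ra", "ag", "ge"


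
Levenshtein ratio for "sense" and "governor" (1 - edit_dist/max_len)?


Word 1: "sense" (length 5)
Word 2: "governor" (length 8)
One optimal edit sequence:
  1. insert 'g'  (+1)
  2. insert 'o'  (+1)
  3. substitute 's' -> 'v'  (+1)
  4. keep 'e'
  5. insert 'r'  (+1)
  6. keep 'n'
  7. substitute 's' -> 'o'  (+1)
  8. substitute 'e' -> 'r'  (+1)
Edit distance = 6
Max length = max(5, 8) = 8
Similarity = 1 - 6/8
= 0.2500


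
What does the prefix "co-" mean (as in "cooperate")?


Prefix: co-
Example: cooperate (co- + operate)
Meaning = together


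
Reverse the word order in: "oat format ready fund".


Original: "oat format ready fund"
Words (1..n): oat | format | ready | fund
Reversed (n..1): fund | ready | format | oat
Result = "fund ready format oat"


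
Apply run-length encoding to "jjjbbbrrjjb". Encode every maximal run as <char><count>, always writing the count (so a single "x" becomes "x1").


String: "jjjbbbrrjjb"
Scanning for consecutive runs:
  'j' x 3
  'b' x 3
  'r' x 2
  'j' x 2
  'b' x 1
RLE = "j3b3r2j2b1"


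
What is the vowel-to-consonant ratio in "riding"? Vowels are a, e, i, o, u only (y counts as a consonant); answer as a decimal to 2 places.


Word: "riding"
Vowels (a,e,i,o,u): 2
Consonants: 4
Ratio = 2/4
= 0.50


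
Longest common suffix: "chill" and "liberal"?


Word 1: "chill"
Word 2: "liberal"
Comparing from end:
  Pos -1: 'l' == 'l'
  Pos -2: 'l' != 'a' (stop)
LCS = "l" (length 1)


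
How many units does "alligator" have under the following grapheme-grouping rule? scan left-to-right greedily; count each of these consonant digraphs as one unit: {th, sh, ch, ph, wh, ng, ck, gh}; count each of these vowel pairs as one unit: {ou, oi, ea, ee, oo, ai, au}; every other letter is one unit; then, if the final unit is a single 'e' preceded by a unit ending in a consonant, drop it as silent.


Word: "alligator" (9 letters)
Left-to-right scan:
  (1) 'a' (letter)
  (2) 'l' (letter)
  (3) 'l' (letter)
  (4) 'i' (letter)
  (5) 'g' (letter)
  (6) 'a' (letter)
  (7) 't' (letter)
  (8) 'o' (letter)
  (9) 'r' (letter)
Units from scan: 9
Sound units = 9 units


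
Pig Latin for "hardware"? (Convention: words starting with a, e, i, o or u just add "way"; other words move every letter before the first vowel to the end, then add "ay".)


Word: "hardware"
Starts with consonant(s) → move to end, add 'ay'
Consonant cluster: "h"
Pig Latin = "ardwarehay"


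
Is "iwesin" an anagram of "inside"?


Word 1: "inside" → sorted: deiins
Word 2: "iwesin" → sorted: eiinsw
Same letters? deiins != eiinsw
Anagram = No


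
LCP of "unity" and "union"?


Word 1: "unity"
Word 2: "union"
Comparing from start:
  Pos 0: 'u' == 'u'
  Pos 1: 'n' == 'n'
  Pos 2: 'i' == 'i'
  Pos 3: 't' != 'o' (stop)
LCP = "uni" (length 3)


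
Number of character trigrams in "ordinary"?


Word: "ordinary" (length 8)
Number of 3-grams = length - 3 + 1 = 8 - 3 + 1
= 6


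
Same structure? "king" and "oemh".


Pattern of "king": [0, 1, 2, 3]
Pattern of "oemh": [0, 1, 2, 3]
Patterns match
Same pattern = Yes


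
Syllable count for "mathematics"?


Word: "mathematics"
Syllable breakdown: math | e | mat | ics
Counting: 4 parts
= 4 syllables


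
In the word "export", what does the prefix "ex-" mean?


Prefix: ex-
Example: export (ex- + port)
Meaning = out / former


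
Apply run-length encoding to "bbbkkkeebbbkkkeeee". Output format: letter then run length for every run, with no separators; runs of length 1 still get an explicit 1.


String: "bbbkkkeebbbkkkeeee"
Scanning for consecutive runs:
  'b' x 3
  'k' x 3
  'e' x 2
  'b' x 3
  'k' x 3
  'e' x 4
RLE = "b3k3e2b3k3e4"


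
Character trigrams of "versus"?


Word: "versus" (length 6)
Number of trigrams = 6 - 3 + 1 = 4
  Position 0: "ver"
  Position 1: "ers"
  Position 2: "rsu"
  Position 3: "sus"
Trigrams = "ver", "ers", "rsu", "sus"


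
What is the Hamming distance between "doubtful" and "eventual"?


Comparing character by character (same length = 8):
  Pos 0: 'd' vs 'e' !=
  Pos 1: 'o' vs 'v' !=
  Pos 2: 'u' vs 'e' !=
  Pos 3: 'b' vs 'n' !=
  Pos 4: 't' vs 't' =
  Pos 5: 'f' vs 'u' !=
  Pos 6: 'u' vs 'a' !=
  Pos 7: 'l' vs 'l' =
Hamming distance = 6


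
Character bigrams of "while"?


Word: "while" (length 5)
Number of bigrams = 5 - 2 + 1 = 4
  Position 0: "wh"
  Position 1: "hi"
  Position 2: "il"
  Position 3: "le"
Bigrams = "wh", "hi", "il", "le"


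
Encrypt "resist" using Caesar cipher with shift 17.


Word: "resist"
Shift: 17
Each letter → (letter + shift) mod 26:
  'r' (17) + 17 = 8 → 'i'
  'e' (4) + 17 = 21 → 'v'
  's' (18) + 17 = 9 → 'j'
  'i' (8) + 17 = 25 → 'z'
  's' (18) + 17 = 9 → 'j'
  't' (19) + 17 = 10 → 'k'
Result = "ivjzjk"


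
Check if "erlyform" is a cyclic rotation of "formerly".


Word: "formerly", Candidate: "erlyform"
Method: check if candidate is substring of word+word
"formerlyformerly" contains "erlyform"? Yes
Is rotation = Yes


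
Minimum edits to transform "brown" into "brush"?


Word 1: "brown" (length 5)
Word 2: "brush" (length 5)
One optimal edit sequence (insert/delete/substitute each cost 1):
  1. keep 'b'
  2. keep 'r'
  3. substitute 'o' -> 'u'  (+1)
  4. substitute 'w' -> 's'  (+1)
  5. substitute 'n' -> 'h'  (+1)
Total edit operations: 3
Edit distance = 3


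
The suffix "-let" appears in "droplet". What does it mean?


Suffix: -let
Example: droplet (drop + -let)
Meaning = small


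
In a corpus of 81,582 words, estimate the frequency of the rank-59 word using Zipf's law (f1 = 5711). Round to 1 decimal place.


Zipf's law: f(r) = f(1) / r
f(1) = 5711
f(59) = 5711 / 59
= 96.8 occurrences


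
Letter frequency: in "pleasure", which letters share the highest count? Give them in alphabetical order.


Word: "pleasure"
Letter counts:
  'a': 1
  'e': 2
  'l': 1
  'p': 1
  'r': 1
  's': 1
  'u': 1
Maximum count = 2
Most frequent = 'e' (2 times each)


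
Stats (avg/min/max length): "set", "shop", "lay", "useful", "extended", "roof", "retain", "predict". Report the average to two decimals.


Lengths: "set"=3, "shop"=4, "lay"=3, "useful"=6, "extended"=8, "roof"=4, "retain"=6, "predict"=7
Sum = 41, Count = 8
Average = 41/8 = 5.13
= avg=5.13, min=3, max=8


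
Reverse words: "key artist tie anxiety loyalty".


Original: "key artist tie anxiety loyalty"
Words (1..n): key | artist | tie | anxiety | loyalty
Reversed (n..1): loyalty | anxiety | tie | artist | key
Result = "loyalty anxiety tie artist key"


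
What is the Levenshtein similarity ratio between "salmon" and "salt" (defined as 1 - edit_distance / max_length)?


Word 1: "salmon" (length 6)
Word 2: "salt" (length 4)
One optimal edit sequence:
  1. keep 's'
  2. keep 'a'
  3. keep 'l'
  4. delete 'm'  (+1)
  5. delete 'o'  (+1)
  6. substitute 'n' -> 't'  (+1)
Edit distance = 3
Max length = max(6, 4) = 6
Similarity = 1 - 3/6
= 0.5000


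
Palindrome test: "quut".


Word: "quut"
Reversed: "tuuq"
Forward == Backward? quut != tuuq
Palindrome = No


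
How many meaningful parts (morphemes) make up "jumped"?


Word: "jumped"
Morphemes: jump | -ed
Each morpheme carries meaning
= 2 morphemes


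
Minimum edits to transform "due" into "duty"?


Word 1: "due" (length 3)
Word 2: "duty" (length 4)
One optimal edit sequence (insert/delete/substitute each cost 1):
  1. keep 'd'
  2. keep 'u'
  3. insert 't'  (+1)
  4. substitute 'e' -> 'y'  (+1)
Total edit operations: 2
Edit distance = 2


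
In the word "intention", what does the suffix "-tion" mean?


Suffix: -tion
As in: intention -> intend + -tion, with a spelling change
Meaning = act or process


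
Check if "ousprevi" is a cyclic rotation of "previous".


Word: "previous", Candidate: "ousprevi"
Method: check if candidate is substring of word+word
"previousprevious" contains "ousprevi"? Yes
Is rotation = Yes


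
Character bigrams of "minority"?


Word: "minority" (length 8)
Number of bigrams = 8 - 2 + 1 = 7
  Position 0: "mi"
  Position 1: "in"
  Position 2: "no"
  Position 3: "or"
  Position 4: "ri"
  Position 5: "it"
  Position 6: "ty"
Bigrams = "mi", "in", "no", "or", "ri", "it", "ty"


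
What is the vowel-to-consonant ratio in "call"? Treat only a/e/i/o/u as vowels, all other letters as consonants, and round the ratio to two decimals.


Word: "call"
Vowels (a,e,i,o,u): 1
Consonants: 3
Ratio = 1/3
= 0.33


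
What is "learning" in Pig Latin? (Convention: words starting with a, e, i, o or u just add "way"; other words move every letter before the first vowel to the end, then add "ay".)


Word: "learning"
Starts with consonant(s) → move to end, add 'ay'
Consonant cluster: "l"
Pig Latin = "earninglay"


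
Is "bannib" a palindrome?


Word: "bannib"
Reversed: "binnab"
Forward == Backward? bannib != binnab
Palindrome = No


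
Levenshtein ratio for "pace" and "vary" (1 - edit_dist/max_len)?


Word 1: "pace" (length 4)
Word 2: "vary" (length 4)
One optimal edit sequence:
  1. substitute 'p' -> 'v'  (+1)
  2. keep 'a'
  3. substitute 'c' -> 'r'  (+1)
  4. substitute 'e' -> 'y'  (+1)
Edit distance = 3
Max length = max(4, 4) = 4
Similarity = 1 - 3/4
= 0.2500


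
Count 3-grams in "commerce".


Word: "commerce" (length 8)
Number of 3-grams = length - 3 + 1 = 8 - 3 + 1
= 6


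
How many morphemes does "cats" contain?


Word: "cats"
Morphemes: cat / -s
Each morpheme carries meaning
= 2 morphemes


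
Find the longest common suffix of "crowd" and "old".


Word 1: "crowd"
Word 2: "old"
Comparing from end:
  Pos -1: 'd' == 'd'
  Pos -2: 'w' != 'l' (stop)
LCS = "d" (length 1)


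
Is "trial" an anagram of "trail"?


Word 1: "trail" → sorted: ailrt
Word 2: "trial" → sorted: ailrt
Same letters? ailrt == ailrt
Anagram = Yes


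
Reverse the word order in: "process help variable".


Original: "process help variable"
Words (1..n): process | help | variable
Reversed (n..1): variable | help | process
Result = "variable help process"


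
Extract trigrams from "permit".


Word: "permit" (length 6)
Number of trigrams = 6 - 3 + 1 = 4
  Position 0: "per"
  Position 1: "erm"
  Position 2: "rmi"
  Position 3: "mit"
Trigrams = "per", "erm", "rmi", "mit"


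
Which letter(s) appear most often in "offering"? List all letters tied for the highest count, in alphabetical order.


Word: "offering"
Letter counts:
  'e': 1
  'f': 2
  'g': 1
  'i': 1
  'n': 1
  'o': 1
  'r': 1
Maximum count = 2
Most frequent = 'f' (2 times each)


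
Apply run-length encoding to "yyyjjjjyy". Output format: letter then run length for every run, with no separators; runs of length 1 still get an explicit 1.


String: "yyyjjjjyy"
Scanning for consecutive runs:
  'y' x 3
  'j' x 4
  'y' x 2
RLE = "y3j4y2"


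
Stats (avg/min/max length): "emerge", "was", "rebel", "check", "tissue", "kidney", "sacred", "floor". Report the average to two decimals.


Lengths: "emerge"=6, "was"=3, "rebel"=5, "check"=5, "tissue"=6, "kidney"=6, "sacred"=6, "floor"=5
Sum = 42, Count = 8
Average = 42/8 = 5.25
= avg=5.25, min=3, max=6


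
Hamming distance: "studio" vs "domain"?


Comparing character by character (same length = 6):
  Pos 0: 's' vs 'd' !=
  Pos 1: 't' vs 'o' !=
  Pos 2: 'u' vs 'm' !=
  Pos 3: 'd' vs 'a' !=
  Pos 4: 'i' vs 'i' =
  Pos 5: 'o' vs 'n' !=
Hamming distance = 5


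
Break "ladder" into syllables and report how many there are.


Word: "ladder"
Syllable breakdown: lad / der
Counting: 2 parts
= 2 syllables


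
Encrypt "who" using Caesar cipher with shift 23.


Word: "who"
Shift: 23
Each letter → (letter + shift) mod 26:
  'w' (22) + 23 = 19 → 't'
  'h' (7) + 23 = 4 → 'e'
  'o' (14) + 23 = 11 → 'l'
Result = "tel"


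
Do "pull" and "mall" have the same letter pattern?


Pattern of "pull": [0, 1, 2, 2]
Pattern of "mall": [0, 1, 2, 2]
Patterns match
Same pattern = Yes


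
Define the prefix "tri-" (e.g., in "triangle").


Prefix: tri-
Example: triangle = tri- + angle
Meaning = three


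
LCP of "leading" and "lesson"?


Word 1: "leading"
Word 2: "lesson"
Comparing from start:
  Pos 0: 'l' == 'l'
  Pos 1: 'e' == 'e'
  Pos 2: 'a' != 's' (stop)
LCP = "le" (length 2)


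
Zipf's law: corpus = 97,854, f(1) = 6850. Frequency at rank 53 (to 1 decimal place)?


Zipf's law: f(r) = f(1) / r
f(1) = 6850
f(53) = 6850 / 53
= 129.2 occurrences


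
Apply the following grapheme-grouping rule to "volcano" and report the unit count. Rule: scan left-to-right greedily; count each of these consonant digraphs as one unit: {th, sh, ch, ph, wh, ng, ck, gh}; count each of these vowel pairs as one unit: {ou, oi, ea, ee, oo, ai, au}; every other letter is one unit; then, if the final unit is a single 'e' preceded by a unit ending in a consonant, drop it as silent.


Word: "volcano" (7 letters)
Left-to-right scan:
  (1) 'v' (letter)
  (2) 'o' (letter)
  (3) 'l' (letter)
  (4) 'c' (letter)
  (5) 'a' (letter)
  (6) 'n' (letter)
  (7) 'o' (letter)
Units from scan: 7
Sound units = 7 units


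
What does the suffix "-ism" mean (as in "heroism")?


Suffix: -ism
Example: heroism (hero + -ism)
Meaning = belief / practice


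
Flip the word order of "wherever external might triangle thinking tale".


Original: "wherever external might triangle thinking tale"
Words (1..n): wherever | external | might | triangle | thinking | tale
Reversed (n..1): tale | thinking | triangle | might | external | wherever
Result = "tale thinking triangle might external wherever"


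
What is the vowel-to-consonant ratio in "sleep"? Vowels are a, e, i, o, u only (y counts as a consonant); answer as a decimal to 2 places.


Word: "sleep"
Vowels (a,e,i,o,u): 2
Consonants: 3
Ratio = 2/3
= 0.67


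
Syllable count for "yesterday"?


Word: "yesterday"
Syllable breakdown: yes | ter | day
Counting: 3 parts
= 3 syllables


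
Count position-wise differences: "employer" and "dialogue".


Comparing character by character (same length = 8):
  Pos 0: 'e' vs 'd' !=
  Pos 1: 'm' vs 'i' !=
  Pos 2: 'p' vs 'a' !=
  Pos 3: 'l' vs 'l' =
  Pos 4: 'o' vs 'o' =
  Pos 5: 'y' vs 'g' !=
  Pos 6: 'e' vs 'u' !=
  Pos 7: 'r' vs 'e' !=
Hamming distance = 6


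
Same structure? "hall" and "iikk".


Pattern of "hall": [0, 1, 2, 2]
Pattern of "iikk": [0, 0, 1, 1]
Patterns do not match
Same pattern = No


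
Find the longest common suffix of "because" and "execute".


Word 1: "because"
Word 2: "execute"
Comparing from end:
  Pos -1: 'e' == 'e'
  Pos -2: 's' != 't' (stop)
LCS = "e" (length 1)


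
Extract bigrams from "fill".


Word: "fill" (length 4)
Number of bigrams = 4 - 2 + 1 = 3
  Position 0: "fi"
  Position 1: "il"
  Position 2: "ll"
Bigrams = "fi", "il", "ll"


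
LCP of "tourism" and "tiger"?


Word 1: "tourism"
Word 2: "tiger"
Comparing from start:
  Pos 0: 't' == 't'
  Pos 1: 'o' != 'i' (stop)
LCP = "t" (length 1)


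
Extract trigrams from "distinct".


Word: "distinct" (length 8)
Number of trigrams = 8 - 3 + 1 = 6
  Position 0: "dis"
  Position 1: "ist"
  Position 2: "sti"
  Position 3: "tin"
  Position 4: "inc"
  Position 5: "nct"
Trigrams = "dis", "ist", "sti", "tin", "inc", "nct"


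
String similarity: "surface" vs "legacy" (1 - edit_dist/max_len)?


Word 1: "surface" (length 7)
Word 2: "legacy" (length 6)
One optimal edit sequence:
  1. delete 's'  (+1)
  2. substitute 'u' -> 'l'  (+1)
  3. substitute 'r' -> 'e'  (+1)
  4. substitute 'f' -> 'g'  (+1)
  5. keep 'a'
  6. keep 'c'
  7. substitute 'e' -> 'y'  (+1)
Edit distance = 5
Max length = max(7, 6) = 7
Similarity = 1 - 5/7
= 0.2857


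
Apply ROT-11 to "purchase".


Word: "purchase"
Shift: 11
Each letter → (letter + shift) mod 26:
  'p' (15) + 11 = 0 → 'a'
  'u' (20) + 11 = 5 → 'f'
  'r' (17) + 11 = 2 → 'c'
  'c' (2) + 11 = 13 → 'n'
  'h' (7) + 11 = 18 → 's'
  'a' (0) + 11 = 11 → 'l'
  's' (18) + 11 = 3 → 'd'
  'e' (4) + 11 = 15 → 'p'
Result = "afcnsldp"


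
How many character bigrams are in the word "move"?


Word: "move" (length 4)
Number of 2-grams = length - 2 + 1 = 4 - 2 + 1
= 3


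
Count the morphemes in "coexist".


Word: "coexist"
Morphemes: co- + exist
Each morpheme carries meaning
= 2 morphemes


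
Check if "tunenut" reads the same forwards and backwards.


Word: "tunenut"
Reversed: "tunenut"
Forward == Backward? tunenut == tunenut
Palindrome = Yes


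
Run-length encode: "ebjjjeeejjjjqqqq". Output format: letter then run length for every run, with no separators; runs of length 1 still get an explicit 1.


String: "ebjjjeeejjjjqqqq"
Scanning for consecutive runs:
  'e' x 1
  'b' x 1
  'j' x 3
  'e' x 3
  'j' x 4
  'q' x 4
RLE = "e1b1j3e3j4q4"


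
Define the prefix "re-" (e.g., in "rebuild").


Prefix: re-
As in: rebuild -> re- + build
Meaning = again


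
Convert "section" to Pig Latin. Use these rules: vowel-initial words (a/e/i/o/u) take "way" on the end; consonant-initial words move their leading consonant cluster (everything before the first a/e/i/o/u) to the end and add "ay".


Word: "section"
Starts with consonant(s) → move to end, add 'ay'
Consonant cluster: "s"
Pig Latin = "ectionsay"


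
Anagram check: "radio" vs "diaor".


Word 1: "radio" → sorted: adior
Word 2: "diaor" → sorted: adior
Same letters? adior == adior
Anagram = Yes


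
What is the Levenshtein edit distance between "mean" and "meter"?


Word 1: "mean" (length 4)
Word 2: "meter" (length 5)
One optimal edit sequence (insert/delete/substitute each cost 1):
  1. keep 'm'
  2. keep 'e'
  3. insert 't'  (+1)
  4. substitute 'a' -> 'e'  (+1)
  5. substitute 'n' -> 'r'  (+1)
Total edit operations: 3
Edit distance = 3


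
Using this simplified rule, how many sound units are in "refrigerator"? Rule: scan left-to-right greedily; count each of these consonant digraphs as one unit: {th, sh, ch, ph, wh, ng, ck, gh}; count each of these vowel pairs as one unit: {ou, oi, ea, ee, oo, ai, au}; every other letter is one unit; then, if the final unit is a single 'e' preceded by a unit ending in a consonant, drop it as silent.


Word: "refrigerator" (12 letters)
Left-to-right scan:
  1. 'r' (letter)
  2. 'e' (letter)
  3. 'f' (letter)
  4. 'r' (letter)
  5. 'i' (letter)
  6. 'g' (letter)
  7. 'e' (letter)
  8. 'r' (letter)
  9. 'a' (letter)
  10. 't' (letter)
  11. 'o' (letter)
  12. 'r' (letter)
Units from scan: 12
Sound units = 12 units
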